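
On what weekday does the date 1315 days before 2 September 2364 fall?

Thursday

First find the weekday of Sep 2, 2364. Doomsday rule: the anchor day for the 2300s is Wednesday. For year 64: 64÷12 = 5 r 4, and 4÷4 = 1, so 5+4+1 = 10.
Wednesday + 10 ≡ Saturday — that's 2364's doomsday.
In September the doomsday date is Sep 5.
Sep 2 is 3 days before Sep 5; 3 mod 7 = 3, so Saturday − 3 = Wednesday.
1315 mod 7 = 6, so 1315 days before a Wednesday is Wednesday − 6 = Thursday.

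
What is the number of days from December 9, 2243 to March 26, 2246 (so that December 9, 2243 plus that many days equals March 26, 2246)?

838

Dec 9, 2243 → Dec 9, 2244: 366 days (Feb 29, 2244 is in that span).
Dec 9, 2244 → Dec 9, 2245: 365 days.
Dec 9, 2245 → Jan 9, 2246: 31 days (December has 31).
Jan 9, 2246 → Feb 9, 2246: 31 days (January has 31).
Feb 9, 2246 → Mar 9, 2246: 28 days (February has 28).
Mar 9, 2246 → Mar 26, 2246: 17 days.
Total: 838 days.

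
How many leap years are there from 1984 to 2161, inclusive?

Multiples of 4 in [1984,2161]: 45.
Of those, multiples of 100: 2 (not leap unless ÷400).
Multiples of 400: 1.
Leap years = 45 − 2 + 1 = 44.

44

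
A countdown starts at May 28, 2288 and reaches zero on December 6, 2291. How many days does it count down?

1287

May 28, 2288 → May 28, 2289: 365 days.
May 28, 2289 → May 28, 2290: 365 days.
May 28, 2290 → May 28, 2291: 365 days.
May 28, 2291 → Jun 28, 2291: 31 days (May has 31).
Jun 28, 2291 → Jul 28, 2291: 30 days (June has 30).
Jul 28, 2291 → Aug 28, 2291: 31 days (July has 31).
Aug 28, 2291 → Sep 28, 2291: 31 days (August has 31).
Sep 28, 2291 → Oct 28, 2291: 30 days (September has 30).
Oct 28, 2291 → Nov 28, 2291: 31 days (October has 31).
Nov 28, 2291 → Dec 6, 2291: 8 days.
Total: 1287 days.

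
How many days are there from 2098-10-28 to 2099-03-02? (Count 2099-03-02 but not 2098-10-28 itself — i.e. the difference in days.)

Oct 28, 2098 → Nov 28, 2098: 31 days (October has 31).
Nov 28, 2098 → Dec 28, 2098: 30 days (November has 30).
Dec 28, 2098 → Jan 28, 2099: 31 days (December has 31).
Jan 28, 2099 → Feb 28, 2099: 31 days (January has 31).
Feb 28, 2099 → Mar 2, 2099: 2 days.
Total: 125 days.

125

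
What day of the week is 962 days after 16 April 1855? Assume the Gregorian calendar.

Thursday

First find the weekday of Apr 16, 1855. Doomsday rule: the anchor day for the 1800s is Friday. For year 55: 55÷12 = 4 r 7, and 7÷4 = 1, so 4+7+1 = 12.
Friday + 12 ≡ Wednesday — that's 1855's doomsday.
In April the doomsday date is Apr 4.
Apr 16 is 12 days after Apr 4; 12 mod 7 = 5, so Wednesday + 5 = Monday.
962 mod 7 = 3, so 962 days after a Monday is Monday + 3 = Thursday.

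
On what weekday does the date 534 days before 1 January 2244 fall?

First find the weekday of Jan 1, 2244. Doomsday rule: the anchor day for the 2200s is Friday. For year 44: 44÷12 = 3 r 8, and 8÷4 = 2, so 3+8+2 = 13.
Friday + 13 ≡ Thursday — that's 2244's doomsday.
In January the doomsday date is Jan 4 (2244 is a leap year (divisible by 4)).
Jan 1 is 3 days before Jan 4; 3 mod 7 = 3, so Thursday − 3 = Monday.
534 mod 7 = 2, so 534 days before a Monday is Monday − 2 = Saturday.

Saturday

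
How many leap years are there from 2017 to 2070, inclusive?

13

Multiples of 4 in [2017,2070]: 13.
Of those, multiples of 100: 0 (not leap unless ÷400).
Multiples of 400: 0.
Leap years = 13 − 0 + 0 = 13.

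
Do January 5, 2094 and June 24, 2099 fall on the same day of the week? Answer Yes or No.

From Jan 5, 2094 to Jun 24, 2099 is 1996 days.
1996 mod 7 = 1, so they are different weekdays.
(Jan 5, 2094 is a Tuesday; Jun 24, 2099 is a Wednesday.)

No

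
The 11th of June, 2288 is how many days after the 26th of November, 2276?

4215

Nov 26, 2276 → Nov 26, 2277: 365 days.
Nov 26, 2277 → Nov 26, 2278: 365 days.
Nov 26, 2278 → Nov 26, 2279: 365 days.
Nov 26, 2279 → Nov 26, 2280: 366 days (Feb 29, 2280 is in that span).
Nov 26, 2280 → Nov 26, 2281: 365 days.
Nov 26, 2281 → Nov 26, 2282: 365 days.
Nov 26, 2282 → Nov 26, 2283: 365 days.
Nov 26, 2283 → Nov 26, 2284: 366 days (Feb 29, 2284 is in that span).
Nov 26, 2284 → Nov 26, 2285: 365 days.
Nov 26, 2285 → Nov 26, 2286: 365 days.
Nov 26, 2286 → Nov 26, 2287: 365 days.
Nov 26, 2287 → Dec 26, 2287: 30 days (November has 30).
Dec 26, 2287 → Jan 26, 2288: 31 days (December has 31).
Jan 26, 2288 → Feb 26, 2288: 31 days (January has 31).
Feb 26, 2288 → Mar 26, 2288: 29 days (February has 29).
Mar 26, 2288 → Apr 26, 2288: 31 days (March has 31).
Apr 26, 2288 → May 26, 2288: 30 days (April has 30).
May 26, 2288 → Jun 11, 2288: 16 days.
Total: 4215 days.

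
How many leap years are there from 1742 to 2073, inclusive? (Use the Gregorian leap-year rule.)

81

Multiples of 4 in [1742,2073]: 83.
Of those, multiples of 100: 3 (not leap unless ÷400).
Multiples of 400: 1.
Leap years = 83 − 3 + 1 = 81.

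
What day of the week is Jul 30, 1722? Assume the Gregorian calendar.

Doomsday rule: the anchor day for the 1700s is Sunday. For year 22: 22÷12 = 1 r 10, and 10÷4 = 2, so 1+10+2 = 13.
Sunday + 13 ≡ Saturday — that's 1722's doomsday.
In July the doomsday date is Jul 11.
Jul 30 is 19 days after Jul 11; 19 mod 7 = 5, so Saturday + 5 = Thursday.

Thursday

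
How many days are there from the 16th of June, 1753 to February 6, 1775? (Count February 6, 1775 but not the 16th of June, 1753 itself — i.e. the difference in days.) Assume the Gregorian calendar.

Jun 16, 1753 → Jun 16, 1754: 365 days.
Jun 16, 1754 → Jun 16, 1755: 365 days.
Jun 16, 1755 → Jun 16, 1756: 366 days (Feb 29, 1756 is in that span).
Jun 16, 1756 → Jun 16, 1757: 365 days.
Jun 16, 1757 → Jun 16, 1758: 365 days.
Jun 16, 1758 → Jun 16, 1759: 365 days.
Jun 16, 1759 → Jun 16, 1760: 366 days (Feb 29, 1760 is in that span).
Jun 16, 1760 → Jun 16, 1761: 365 days.
Jun 16, 1761 → Jun 16, 1762: 365 days.
Jun 16, 1762 → Jun 16, 1763: 365 days.
Jun 16, 1763 → Jun 16, 1764: 366 days (Feb 29, 1764 is in that span).
Jun 16, 1764 → Jun 16, 1765: 365 days.
Jun 16, 1765 → Jun 16, 1766: 365 days.
Jun 16, 1766 → Jun 16, 1767: 365 days.
Jun 16, 1767 → Jun 16, 1768: 366 days (Feb 29, 1768 is in that span).
Jun 16, 1768 → Jun 16, 1769: 365 days.
Jun 16, 1769 → Jun 16, 1770: 365 days.
Jun 16, 1770 → Jun 16, 1771: 365 days.
Jun 16, 1771 → Jun 16, 1772: 366 days (Feb 29, 1772 is in that span).
Jun 16, 1772 → Jun 16, 1773: 365 days.
Jun 16, 1773 → Jun 16, 1774: 365 days.
Jun 16, 1774 → Jul 16, 1774: 30 days (June has 30).
Jul 16, 1774 → Aug 16, 1774: 31 days (July has 31).
Aug 16, 1774 → Sep 16, 1774: 31 days (August has 31).
Sep 16, 1774 → Oct 16, 1774: 30 days (September has 30).
Oct 16, 1774 → Nov 16, 1774: 31 days (October has 31).
Nov 16, 1774 → Dec 16, 1774: 30 days (November has 30).
Dec 16, 1774 → Jan 16, 1775: 31 days (December has 31).
Jan 16, 1775 → Feb 6, 1775: 21 days.
Total: 7905 days.

7905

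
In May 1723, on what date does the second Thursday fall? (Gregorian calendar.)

May 1, 1723 is a Saturday.
The first Thursday is therefore May 6 (5 days later).
The second Thursday is 6 + 1×7 = May 13.

May 13, 1723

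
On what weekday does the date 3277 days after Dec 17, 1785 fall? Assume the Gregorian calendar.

Dec 17, 1785 is a Saturday.
3277 mod 7 = 1, so 3277 days after a Saturday is Saturday + 1 = Sunday.

Sunday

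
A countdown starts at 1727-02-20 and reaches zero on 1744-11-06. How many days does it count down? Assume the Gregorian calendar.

Feb 20, 1727 → Feb 20, 1728: 365 days.
Feb 20, 1728 → Feb 20, 1729: 366 days (Feb 29, 1728 is in that span).
Feb 20, 1729 → Feb 20, 1730: 365 days.
Feb 20, 1730 → Feb 20, 1731: 365 days.
Feb 20, 1731 → Feb 20, 1732: 365 days.
Feb 20, 1732 → Feb 20, 1733: 366 days (Feb 29, 1732 is in that span).
Feb 20, 1733 → Feb 20, 1734: 365 days.
Feb 20, 1734 → Feb 20, 1735: 365 days.
Feb 20, 1735 → Feb 20, 1736: 365 days.
Feb 20, 1736 → Feb 20, 1737: 366 days (Feb 29, 1736 is in that span).
Feb 20, 1737 → Feb 20, 1738: 365 days.
Feb 20, 1738 → Feb 20, 1739: 365 days.
Feb 20, 1739 → Feb 20, 1740: 365 days.
Feb 20, 1740 → Feb 20, 1741: 366 days (Feb 29, 1740 is in that span).
Feb 20, 1741 → Feb 20, 1742: 365 days.
Feb 20, 1742 → Feb 20, 1743: 365 days.
Feb 20, 1743 → Feb 20, 1744: 365 days.
Feb 20, 1744 → Mar 20, 1744: 29 days (February has 29).
Mar 20, 1744 → Apr 20, 1744: 31 days (March has 31).
Apr 20, 1744 → May 20, 1744: 30 days (April has 30).
May 20, 1744 → Jun 20, 1744: 31 days (May has 31).
Jun 20, 1744 → Jul 20, 1744: 30 days (June has 30).
Jul 20, 1744 → Aug 20, 1744: 31 days (July has 31).
Aug 20, 1744 → Sep 20, 1744: 31 days (August has 31).
Sep 20, 1744 → Oct 20, 1744: 30 days (September has 30).
Oct 20, 1744 → Nov 6, 1744: 17 days.
Total: 6469 days.

6469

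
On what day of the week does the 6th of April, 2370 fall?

Doomsday rule: the anchor day for the 2300s is Wednesday. For year 70: 70÷12 = 5 r 10, and 10÷4 = 2, so 5+10+2 = 17.
Wednesday + 17 ≡ Saturday — that's 2370's doomsday.
In April the doomsday date is Apr 4.
Apr 6 is 2 days after Apr 4; 2 mod 7 = 2, so Saturday + 2 = Monday.

Monday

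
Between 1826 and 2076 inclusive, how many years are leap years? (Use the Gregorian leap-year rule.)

Multiples of 4 in [1826,2076]: 63.
Of those, multiples of 100: 2 (not leap unless ÷400).
Multiples of 400: 1.
Leap years = 63 − 2 + 1 = 62.

62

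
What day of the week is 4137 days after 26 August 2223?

First find the weekday of Aug 26, 2223. Doomsday rule: the anchor day for the 2200s is Friday. For year 23: 23÷12 = 1 r 11, and 11÷4 = 2, so 1+11+2 = 14.
Friday + 14 ≡ Friday — that's 2223's doomsday.
In August the doomsday date is Aug 8.
Aug 26 is 18 days after Aug 8; 18 mod 7 = 4, so Friday + 4 = Tuesday.
4137 mod 7 = 0, so 4137 days after a Tuesday is Tuesday + 0 = Tuesday.

Tuesday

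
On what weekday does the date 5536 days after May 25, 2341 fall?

May 25, 2341 is a Sunday.
5536 mod 7 = 6, so 5536 days after a Sunday is Sunday + 6 = Saturday.

Saturday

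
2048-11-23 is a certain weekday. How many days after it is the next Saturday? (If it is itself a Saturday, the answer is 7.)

5

Nov 23, 2048 is a Monday.
From Monday to the next Saturday is 5 days.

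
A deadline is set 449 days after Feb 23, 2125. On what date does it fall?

+365 (one year) → Feb 23, 2126 (84 left).
Feb has 28 days: +6 → Mar 1, 2126 (78 left).
Mar has 31 days: +31 → Apr 1, 2126 (47 left).
Apr has 30 days: +30 → May 1, 2126 (17 left).
+17 → May 18, 2126.

May 18, 2126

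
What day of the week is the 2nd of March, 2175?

Thursday

Doomsday rule: the anchor day for the 2100s is Sunday. For year 75: 75÷12 = 6 r 3, and 3÷4 = 0, so 6+3+0 = 9.
Sunday + 9 ≡ Tuesday — that's 2175's doomsday.
In March the doomsday date is Mar 14.
Mar 2 is 12 days before Mar 14; 12 mod 7 = 5, so Tuesday − 5 = Thursday.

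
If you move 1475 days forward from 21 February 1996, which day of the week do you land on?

Feb 21, 1996 is a Wednesday.
1475 mod 7 = 5, so 1475 days after a Wednesday is Wednesday + 5 = Monday.

Monday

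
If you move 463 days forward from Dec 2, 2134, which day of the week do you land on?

Dec 2, 2134 is a Thursday.
463 mod 7 = 1, so 463 days after a Thursday is Thursday + 1 = Friday.

Friday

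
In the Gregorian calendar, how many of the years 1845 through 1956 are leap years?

27

Multiples of 4 in [1845,1956]: 28.
Of those, multiples of 100: 1 (not leap unless ÷400).
Multiples of 400: 0.
Leap years = 28 − 1 + 0 = 27.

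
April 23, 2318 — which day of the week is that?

Tuesday

Doomsday rule: the anchor day for the 2300s is Wednesday. For year 18: 18÷12 = 1 r 6, and 6÷4 = 1, so 1+6+1 = 8.
Wednesday + 8 ≡ Thursday — that's 2318's doomsday.
In April the doomsday date is Apr 4.
Apr 23 is 19 days after Apr 4; 19 mod 7 = 5, so Thursday + 5 = Tuesday.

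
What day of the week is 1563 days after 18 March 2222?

Wednesday

First find the weekday of Mar 18, 2222. Doomsday rule: the anchor day for the 2200s is Friday. For year 22: 22÷12 = 1 r 10, and 10÷4 = 2, so 1+10+2 = 13.
Friday + 13 ≡ Thursday — that's 2222's doomsday.
In March the doomsday date is Mar 14.
Mar 18 is 4 days after Mar 14; 4 mod 7 = 4, so Thursday + 4 = Monday.
1563 mod 7 = 2, so 1563 days after a Monday is Monday + 2 = Wednesday.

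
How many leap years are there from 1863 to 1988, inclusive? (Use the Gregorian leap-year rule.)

Multiples of 4 in [1863,1988]: 32.
Of those, multiples of 100: 1 (not leap unless ÷400).
Multiples of 400: 0.
Leap years = 32 − 1 + 0 = 31.

31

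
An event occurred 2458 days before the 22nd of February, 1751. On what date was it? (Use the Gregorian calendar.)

−365 (one year) → Feb 22, 1750 (2093 left).
−365 (one year) → Feb 22, 1749 (1728 left).
−366 (one year; includes Feb 29, 1748) → Feb 22, 1748 (1362 left).
−365 (one year) → Feb 22, 1747 (997 left).
−365 (one year) → Feb 22, 1746 (632 left).
−365 (one year) → Feb 22, 1745 (267 left).
−22 → Jan 31, 1745 (end of Jan, 31 days; 245 left).
−31 → Dec 31, 1744 (end of Dec, 31 days; 214 left).
−31 → Nov 30, 1744 (end of Nov, 30 days; 183 left).
−30 → Oct 31, 1744 (end of Oct, 31 days; 153 left).
−31 → Sep 30, 1744 (end of Sep, 30 days; 122 left).
−30 → Aug 31, 1744 (end of Aug, 31 days; 92 left).
−31 → Jul 31, 1744 (end of Jul, 31 days; 61 left).
−31 → Jun 30, 1744 (end of Jun, 30 days; 30 left).
−30 → May 31, 1744 (end of May, 31 days; 0 left).

May 31, 1744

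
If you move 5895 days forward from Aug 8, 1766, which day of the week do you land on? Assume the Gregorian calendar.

Aug 8, 1766 is a Friday.
5895 mod 7 = 1, so 5895 days after a Friday is Friday + 1 = Saturday.

Saturday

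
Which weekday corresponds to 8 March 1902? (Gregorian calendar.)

Saturday

Doomsday rule: the anchor day for the 1900s is Wednesday. For year 02: 2÷12 = 0 r 2, and 2÷4 = 0, so 0+2+0 = 2.
Wednesday + 2 ≡ Friday — that's 1902's doomsday.
In March the doomsday date is Mar 14.
Mar 8 is 6 days before Mar 14; 6 mod 7 = 6, so Friday − 6 = Saturday.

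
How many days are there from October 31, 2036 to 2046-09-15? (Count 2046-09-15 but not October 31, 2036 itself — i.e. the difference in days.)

3606

Oct 31, 2036 → Oct 31, 2037: 365 days.
Oct 31, 2037 → Oct 31, 2038: 365 days.
Oct 31, 2038 → Oct 31, 2039: 365 days.
Oct 31, 2039 → Oct 31, 2040: 366 days (Feb 29, 2040 is in that span).
Oct 31, 2040 → Oct 31, 2041: 365 days.
Oct 31, 2041 → Oct 31, 2042: 365 days.
Oct 31, 2042 → Oct 31, 2043: 365 days.
Oct 31, 2043 → Oct 31, 2044: 366 days (Feb 29, 2044 is in that span).
Oct 31, 2044 → Oct 31, 2045: 365 days.
Oct 31, 2045 → Nov 30, 2045: 30 days (October has 31).
Nov 30, 2045 → Dec 30, 2045: 30 days (November has 30).
Dec 30, 2045 → Jan 30, 2046: 31 days (December has 31).
Jan 30, 2046 → Feb 28, 2046: 29 days (January has 31).
Feb 28, 2046 → Mar 28, 2046: 28 days (February has 28).
Mar 28, 2046 → Apr 28, 2046: 31 days (March has 31).
Apr 28, 2046 → May 28, 2046: 30 days (April has 30).
May 28, 2046 → Jun 28, 2046: 31 days (May has 31).
Jun 28, 2046 → Jul 28, 2046: 30 days (June has 30).
Jul 28, 2046 → Aug 28, 2046: 31 days (July has 31).
Aug 28, 2046 → Sep 15, 2046: 18 days.
Total: 3606 days.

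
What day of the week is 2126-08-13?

Tuesday

January 1, 2126 is a Tuesday.
Jan 1, 2126 → Feb 1, 2126: 31 days (January has 31).
Feb 1, 2126 → Mar 1, 2126: 28 days (February has 28).
Mar 1, 2126 → Apr 1, 2126: 31 days (March has 31).
Apr 1, 2126 → May 1, 2126: 30 days (April has 30).
May 1, 2126 → Jun 1, 2126: 31 days (May has 31).
Jun 1, 2126 → Jul 1, 2126: 30 days (June has 30).
Jul 1, 2126 → Aug 1, 2126: 31 days (July has 31).
Aug 1, 2126 → Aug 13, 2126: 12 days.
Total: 224 days.
224 mod 7 = 0, so Tuesday + 0 = Tuesday.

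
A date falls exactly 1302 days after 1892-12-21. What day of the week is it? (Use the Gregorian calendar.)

Wednesday

First find the weekday of Dec 21, 1892. Doomsday rule: the anchor day for the 1800s is Friday. For year 92: 92÷12 = 7 r 8, and 8÷4 = 2, so 7+8+2 = 17.
Friday + 17 ≡ Monday — that's 1892's doomsday.
In December the doomsday date is Dec 12.
Dec 21 is 9 days after Dec 12; 9 mod 7 = 2, so Monday + 2 = Wednesday.
1302 mod 7 = 0, so 1302 days after a Wednesday is Wednesday + 0 = Wednesday.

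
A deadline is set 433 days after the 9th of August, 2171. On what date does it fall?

+366 (one year; includes Feb 29, 2172) → Aug 9, 2172 (67 left).
Aug has 31 days: +23 → Sep 1, 2172 (44 left).
Sep has 30 days: +30 → Oct 1, 2172 (14 left).
+14 → Oct 15, 2172.

October 15, 2172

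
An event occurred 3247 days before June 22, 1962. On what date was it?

−365 (one year) → Jun 22, 1961 (2882 left).
−365 (one year) → Jun 22, 1960 (2517 left).
−366 (one year; includes Feb 29, 1960) → Jun 22, 1959 (2151 left).
−365 (one year) → Jun 22, 1958 (1786 left).
−365 (one year) → Jun 22, 1957 (1421 left).
−365 (one year) → Jun 22, 1956 (1056 left).
−366 (one year; includes Feb 29, 1956) → Jun 22, 1955 (690 left).
−365 (one year) → Jun 22, 1954 (325 left).
−22 → May 31, 1954 (end of May, 31 days; 303 left).
−31 → Apr 30, 1954 (end of Apr, 30 days; 272 left).
−30 → Mar 31, 1954 (end of Mar, 31 days; 242 left).
−31 → Feb 28, 1954 (end of Feb, 28 days; 211 left).
−28 → Jan 31, 1954 (end of Jan, 31 days; 183 left).
−31 → Dec 31, 1953 (end of Dec, 31 days; 152 left).
−31 → Nov 30, 1953 (end of Nov, 30 days; 121 left).
−30 → Oct 31, 1953 (end of Oct, 31 days; 91 left).
−31 → Sep 30, 1953 (end of Sep, 30 days; 60 left).
−30 → Aug 31, 1953 (end of Aug, 31 days; 30 left).
−30 → Aug 1, 1953.

August 1, 1953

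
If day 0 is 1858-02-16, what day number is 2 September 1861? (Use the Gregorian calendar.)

1294

Feb 16, 1858 → Feb 16, 1859: 365 days.
Feb 16, 1859 → Feb 16, 1860: 365 days.
Feb 16, 1860 → Feb 16, 1861: 366 days (Feb 29, 1860 is in that span).
Feb 16, 1861 → Mar 16, 1861: 28 days (February has 28).
Mar 16, 1861 → Apr 16, 1861: 31 days (March has 31).
Apr 16, 1861 → May 16, 1861: 30 days (April has 30).
May 16, 1861 → Jun 16, 1861: 31 days (May has 31).
Jun 16, 1861 → Jul 16, 1861: 30 days (June has 30).
Jul 16, 1861 → Aug 16, 1861: 31 days (July has 31).
Aug 16, 1861 → Sep 2, 1861: 17 days.
Total: 1294 days.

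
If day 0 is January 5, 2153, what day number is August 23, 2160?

Jan 5, 2153 → Jan 5, 2154: 365 days.
Jan 5, 2154 → Jan 5, 2155: 365 days.
Jan 5, 2155 → Jan 5, 2156: 365 days.
Jan 5, 2156 → Jan 5, 2157: 366 days (Feb 29, 2156 is in that span).
Jan 5, 2157 → Jan 5, 2158: 365 days.
Jan 5, 2158 → Jan 5, 2159: 365 days.
Jan 5, 2159 → Jan 5, 2160: 365 days.
Jan 5, 2160 → Feb 5, 2160: 31 days (January has 31).
Feb 5, 2160 → Mar 5, 2160: 29 days (February has 29).
Mar 5, 2160 → Apr 5, 2160: 31 days (March has 31).
Apr 5, 2160 → May 5, 2160: 30 days (April has 30).
May 5, 2160 → Jun 5, 2160: 31 days (May has 31).
Jun 5, 2160 → Jul 5, 2160: 30 days (June has 30).
Jul 5, 2160 → Aug 5, 2160: 31 days (July has 31).
Aug 5, 2160 → Aug 23, 2160: 18 days.
Total: 2787 days.

2787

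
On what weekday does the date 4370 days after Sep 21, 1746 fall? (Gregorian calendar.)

Friday

First find the weekday of Sep 21, 1746. Doomsday rule: the anchor day for the 1700s is Sunday. For year 46: 46÷12 = 3 r 10, and 10÷4 = 2, so 3+10+2 = 15.
Sunday + 15 ≡ Monday — that's 1746's doomsday.
In September the doomsday date is Sep 5.
Sep 21 is 16 days after Sep 5; 16 mod 7 = 2, so Monday + 2 = Wednesday.
4370 mod 7 = 2, so 4370 days after a Wednesday is Wednesday + 2 = Friday.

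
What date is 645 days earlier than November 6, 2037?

−365 (one year) → Nov 6, 2036 (280 left).
−6 → Oct 31, 2036 (end of Oct, 31 days; 274 left).
−31 → Sep 30, 2036 (end of Sep, 30 days; 243 left).
−30 → Aug 31, 2036 (end of Aug, 31 days; 213 left).
−31 → Jul 31, 2036 (end of Jul, 31 days; 182 left).
−31 → Jun 30, 2036 (end of Jun, 30 days; 151 left).
−30 → May 31, 2036 (end of May, 31 days; 121 left).
−31 → Apr 30, 2036 (end of Apr, 30 days; 90 left).
−30 → Mar 31, 2036 (end of Mar, 31 days; 60 left).
−31 → Feb 29, 2036 (end of Feb, 29 days; 29 left).
−29 → Jan 31, 2036 (end of Jan, 31 days; 0 left).

January 31, 2036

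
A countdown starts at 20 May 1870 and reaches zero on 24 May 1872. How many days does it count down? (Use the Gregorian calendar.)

May 20, 1870 → May 20, 1871: 365 days.
May 20, 1871 → Jun 20, 1871: 31 days (May has 31).
Jun 20, 1871 → Jul 20, 1871: 30 days (June has 30).
Jul 20, 1871 → Aug 20, 1871: 31 days (July has 31).
Aug 20, 1871 → Sep 20, 1871: 31 days (August has 31).
Sep 20, 1871 → Oct 20, 1871: 30 days (September has 30).
Oct 20, 1871 → Nov 20, 1871: 31 days (October has 31).
Nov 20, 1871 → Dec 20, 1871: 30 days (November has 30).
Dec 20, 1871 → Jan 20, 1872: 31 days (December has 31).
Jan 20, 1872 → Feb 20, 1872: 31 days (January has 31).
Feb 20, 1872 → Mar 20, 1872: 29 days (February has 29).
Mar 20, 1872 → Apr 20, 1872: 31 days (March has 31).
Apr 20, 1872 → May 20, 1872: 30 days (April has 30).
May 20, 1872 → May 24, 1872: 4 days.
Total: 735 days.

735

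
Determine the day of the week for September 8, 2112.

Thursday

January 1, 2112 is a Friday.
Jan 1, 2112 → Feb 1, 2112: 31 days (January has 31).
Feb 1, 2112 → Mar 1, 2112: 29 days (February has 29).
Mar 1, 2112 → Apr 1, 2112: 31 days (March has 31).
Apr 1, 2112 → May 1, 2112: 30 days (April has 30).
May 1, 2112 → Jun 1, 2112: 31 days (May has 31).
Jun 1, 2112 → Jul 1, 2112: 30 days (June has 30).
Jul 1, 2112 → Aug 1, 2112: 31 days (July has 31).
Aug 1, 2112 → Sep 1, 2112: 31 days (August has 31).
Sep 1, 2112 → Sep 8, 2112: 7 days.
Total: 251 days.
251 mod 7 = 6, so Friday + 6 = Thursday.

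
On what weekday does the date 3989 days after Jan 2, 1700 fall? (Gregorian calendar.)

Jan 2, 1700 is a Saturday.
3989 mod 7 = 6, so 3989 days after a Saturday is Saturday + 6 = Friday.

Friday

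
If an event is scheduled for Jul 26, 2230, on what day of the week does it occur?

Monday

Doomsday rule: the anchor day for the 2200s is Friday. For year 30: 30÷12 = 2 r 6, and 6÷4 = 1, so 2+6+1 = 9.
Friday + 9 ≡ Sunday — that's 2230's doomsday.
In July the doomsday date is Jul 11.
Jul 26 is 15 days after Jul 11; 15 mod 7 = 1, so Sunday + 1 = Monday.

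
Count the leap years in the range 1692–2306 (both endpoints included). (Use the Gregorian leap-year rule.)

148

Multiples of 4 in [1692,2306]: 154.
Of those, multiples of 100: 7 (not leap unless ÷400).
Multiples of 400: 1.
Leap years = 154 − 7 + 1 = 148.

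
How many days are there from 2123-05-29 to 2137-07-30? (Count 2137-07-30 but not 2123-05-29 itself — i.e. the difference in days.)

May 29, 2123 → May 29, 2124: 366 days (Feb 29, 2124 is in that span).
May 29, 2124 → May 29, 2125: 365 days.
May 29, 2125 → May 29, 2126: 365 days.
May 29, 2126 → May 29, 2127: 365 days.
May 29, 2127 → May 29, 2128: 366 days (Feb 29, 2128 is in that span).
May 29, 2128 → May 29, 2129: 365 days.
May 29, 2129 → May 29, 2130: 365 days.
May 29, 2130 → May 29, 2131: 365 days.
May 29, 2131 → May 29, 2132: 366 days (Feb 29, 2132 is in that span).
May 29, 2132 → May 29, 2133: 365 days.
May 29, 2133 → May 29, 2134: 365 days.
May 29, 2134 → May 29, 2135: 365 days.
May 29, 2135 → May 29, 2136: 366 days (Feb 29, 2136 is in that span).
May 29, 2136 → May 29, 2137: 365 days.
May 29, 2137 → Jun 29, 2137: 31 days (May has 31).
Jun 29, 2137 → Jul 29, 2137: 30 days (June has 30).
Jul 29, 2137 → Jul 30, 2137: 1 days.
Total: 5176 days.

5176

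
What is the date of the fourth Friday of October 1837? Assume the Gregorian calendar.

October 27, 1837

October 1, 1837 is a Sunday.
The first Friday is therefore October 6 (5 days later).
The fourth Friday is 6 + 3×7 = October 27.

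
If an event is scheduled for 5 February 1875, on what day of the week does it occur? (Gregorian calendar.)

Doomsday rule: the anchor day for the 1800s is Friday. For year 75: 75÷12 = 6 r 3, and 3÷4 = 0, so 6+3+0 = 9.
Friday + 9 ≡ Sunday — that's 1875's doomsday.
In February the doomsday date is Feb 28 (1875 is not a leap year).
Feb 5 is 23 days before Feb 28; 23 mod 7 = 2, so Sunday − 2 = Friday.

Friday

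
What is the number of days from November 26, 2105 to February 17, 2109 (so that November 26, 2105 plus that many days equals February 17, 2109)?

Nov 26, 2105 → Nov 26, 2106: 365 days.
Nov 26, 2106 → Nov 26, 2107: 365 days.
Nov 26, 2107 → Nov 26, 2108: 366 days (Feb 29, 2108 is in that span).
Nov 26, 2108 → Dec 26, 2108: 30 days (November has 30).
Dec 26, 2108 → Jan 26, 2109: 31 days (December has 31).
Jan 26, 2109 → Feb 17, 2109: 22 days.
Total: 1179 days.

1179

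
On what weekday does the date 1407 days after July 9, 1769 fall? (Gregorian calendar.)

First find the weekday of Jul 9, 1769. Doomsday rule: the anchor day for the 1700s is Sunday. For year 69: 69÷12 = 5 r 9, and 9÷4 = 2, so 5+9+2 = 16.
Sunday + 16 ≡ Tuesday — that's 1769's doomsday.
In July the doomsday date is Jul 11.
Jul 9 is 2 days before Jul 11; 2 mod 7 = 2, so Tuesday − 2 = Sunday.
1407 mod 7 = 0, so 1407 days after a Sunday is Sunday + 0 = Sunday.

Sunday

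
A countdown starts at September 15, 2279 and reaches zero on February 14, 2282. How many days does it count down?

Sep 15, 2279 → Sep 15, 2280: 366 days (Feb 29, 2280 is in that span).
Sep 15, 2280 → Sep 15, 2281: 365 days.
Sep 15, 2281 → Oct 15, 2281: 30 days (September has 30).
Oct 15, 2281 → Nov 15, 2281: 31 days (October has 31).
Nov 15, 2281 → Dec 15, 2281: 30 days (November has 30).
Dec 15, 2281 → Jan 15, 2282: 31 days (December has 31).
Jan 15, 2282 → Feb 14, 2282: 30 days.
Total: 883 days.

883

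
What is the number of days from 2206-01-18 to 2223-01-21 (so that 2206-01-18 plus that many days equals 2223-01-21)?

Jan 18, 2206 → Jan 18, 2207: 365 days.
Jan 18, 2207 → Jan 18, 2208: 365 days.
Jan 18, 2208 → Jan 18, 2209: 366 days (Feb 29, 2208 is in that span).
Jan 18, 2209 → Jan 18, 2210: 365 days.
Jan 18, 2210 → Jan 18, 2211: 365 days.
Jan 18, 2211 → Jan 18, 2212: 365 days.
Jan 18, 2212 → Jan 18, 2213: 366 days (Feb 29, 2212 is in that span).
Jan 18, 2213 → Jan 18, 2214: 365 days.
Jan 18, 2214 → Jan 18, 2215: 365 days.
Jan 18, 2215 → Jan 18, 2216: 365 days.
Jan 18, 2216 → Jan 18, 2217: 366 days (Feb 29, 2216 is in that span).
Jan 18, 2217 → Jan 18, 2218: 365 days.
Jan 18, 2218 → Jan 18, 2219: 365 days.
Jan 18, 2219 → Jan 18, 2220: 365 days.
Jan 18, 2220 → Jan 18, 2221: 366 days (Feb 29, 2220 is in that span).
Jan 18, 2221 → Jan 18, 2222: 365 days.
Jan 18, 2222 → Feb 18, 2222: 31 days (January has 31).
Feb 18, 2222 → Mar 18, 2222: 28 days (February has 28).
Mar 18, 2222 → Apr 18, 2222: 31 days (March has 31).
Apr 18, 2222 → May 18, 2222: 30 days (April has 30).
May 18, 2222 → Jun 18, 2222: 31 days (May has 31).
Jun 18, 2222 → Jul 18, 2222: 30 days (June has 30).
Jul 18, 2222 → Aug 18, 2222: 31 days (July has 31).
Aug 18, 2222 → Sep 18, 2222: 31 days (August has 31).
Sep 18, 2222 → Oct 18, 2222: 30 days (September has 30).
Oct 18, 2222 → Nov 18, 2222: 31 days (October has 31).
Nov 18, 2222 → Dec 18, 2222: 30 days (November has 30).
Dec 18, 2222 → Jan 18, 2223: 31 days (December has 31).
Jan 18, 2223 → Jan 21, 2223: 3 days.
Total: 6212 days.

6212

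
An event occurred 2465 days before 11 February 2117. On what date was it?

May 14, 2110

−366 (one year; includes Feb 29, 2116) → Feb 11, 2116 (2099 left).
−365 (one year) → Feb 11, 2115 (1734 left).
−365 (one year) → Feb 11, 2114 (1369 left).
−365 (one year) → Feb 11, 2113 (1004 left).
−366 (one year; includes Feb 29, 2112) → Feb 11, 2112 (638 left).
−365 (one year) → Feb 11, 2111 (273 left).
−11 → Jan 31, 2111 (end of Jan, 31 days; 262 left).
−31 → Dec 31, 2110 (end of Dec, 31 days; 231 left).
−31 → Nov 30, 2110 (end of Nov, 30 days; 200 left).
−30 → Oct 31, 2110 (end of Oct, 31 days; 170 left).
−31 → Sep 30, 2110 (end of Sep, 30 days; 139 left).
−30 → Aug 31, 2110 (end of Aug, 31 days; 109 left).
−31 → Jul 31, 2110 (end of Jul, 31 days; 78 left).
−31 → Jun 30, 2110 (end of Jun, 30 days; 47 left).
−30 → May 31, 2110 (end of May, 31 days; 17 left).
−17 → May 14, 2110.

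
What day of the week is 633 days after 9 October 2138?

Oct 9, 2138 is a Thursday.
633 mod 7 = 3, so 633 days after a Thursday is Thursday + 3 = Sunday.

Sunday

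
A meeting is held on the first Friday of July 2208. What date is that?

July 1, 2208 is a Friday.
The first Friday is therefore July 1 (same day).

July 1, 2208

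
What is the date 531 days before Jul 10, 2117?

−365 (one year) → Jul 10, 2116 (166 left).
−10 → Jun 30, 2116 (end of Jun, 30 days; 156 left).
−30 → May 31, 2116 (end of May, 31 days; 126 left).
−31 → Apr 30, 2116 (end of Apr, 30 days; 95 left).
−30 → Mar 31, 2116 (end of Mar, 31 days; 65 left).
−31 → Feb 29, 2116 (end of Feb, 29 days; 34 left).
−29 → Jan 31, 2116 (end of Jan, 31 days; 5 left).
−5 → Jan 26, 2116.

January 26, 2116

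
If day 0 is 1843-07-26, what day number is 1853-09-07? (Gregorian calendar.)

Jul 26, 1843 → Jul 26, 1844: 366 days (Feb 29, 1844 is in that span).
Jul 26, 1844 → Jul 26, 1845: 365 days.
Jul 26, 1845 → Jul 26, 1846: 365 days.
Jul 26, 1846 → Jul 26, 1847: 365 days.
Jul 26, 1847 → Jul 26, 1848: 366 days (Feb 29, 1848 is in that span).
Jul 26, 1848 → Jul 26, 1849: 365 days.
Jul 26, 1849 → Jul 26, 1850: 365 days.
Jul 26, 1850 → Jul 26, 1851: 365 days.
Jul 26, 1851 → Jul 26, 1852: 366 days (Feb 29, 1852 is in that span).
Jul 26, 1852 → Jul 26, 1853: 365 days.
Jul 26, 1853 → Aug 26, 1853: 31 days (July has 31).
Aug 26, 1853 → Sep 7, 1853: 12 days.
Total: 3696 days.

3696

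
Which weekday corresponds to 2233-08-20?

Tuesday

Doomsday rule: the anchor day for the 2200s is Friday. For year 33: 33÷12 = 2 r 9, and 9÷4 = 2, so 2+9+2 = 13.
Friday + 13 ≡ Thursday — that's 2233's doomsday.
In August the doomsday date is Aug 8.
Aug 20 is 12 days after Aug 8; 12 mod 7 = 5, so Thursday + 5 = Tuesday.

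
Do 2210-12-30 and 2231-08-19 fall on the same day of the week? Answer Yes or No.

From Dec 30, 2210 to Aug 19, 2231 is 7537 days.
7537 mod 7 = 5, so they are different weekdays.
(Dec 30, 2210 is a Sunday; Aug 19, 2231 is a Friday.)

No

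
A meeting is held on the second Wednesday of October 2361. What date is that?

October 11, 2361

October 1, 2361 is a Sunday.
The first Wednesday is therefore October 4 (3 days later).
The second Wednesday is 4 + 1×7 = October 11.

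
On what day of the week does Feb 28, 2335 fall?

Doomsday rule: the anchor day for the 2300s is Wednesday. For year 35: 35÷12 = 2 r 11, and 11÷4 = 2, so 2+11+2 = 15.
Wednesday + 15 ≡ Thursday — that's 2335's doomsday.
In February the doomsday date is Feb 28 (2335 is not a leap year).
Feb 28 is the doomsday itself: Thursday.

Thursday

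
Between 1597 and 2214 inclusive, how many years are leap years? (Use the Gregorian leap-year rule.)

Multiples of 4 in [1597,2214]: 154.
Of those, multiples of 100: 7 (not leap unless ÷400).
Multiples of 400: 2.
Leap years = 154 − 7 + 2 = 149.

149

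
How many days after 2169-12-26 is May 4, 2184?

5243

Dec 26, 2169 → Dec 26, 2170: 365 days.
Dec 26, 2170 → Dec 26, 2171: 365 days.
Dec 26, 2171 → Dec 26, 2172: 366 days (Feb 29, 2172 is in that span).
Dec 26, 2172 → Dec 26, 2173: 365 days.
Dec 26, 2173 → Dec 26, 2174: 365 days.
Dec 26, 2174 → Dec 26, 2175: 365 days.
Dec 26, 2175 → Dec 26, 2176: 366 days (Feb 29, 2176 is in that span).
Dec 26, 2176 → Dec 26, 2177: 365 days.
Dec 26, 2177 → Dec 26, 2178: 365 days.
Dec 26, 2178 → Dec 26, 2179: 365 days.
Dec 26, 2179 → Dec 26, 2180: 366 days (Feb 29, 2180 is in that span).
Dec 26, 2180 → Dec 26, 2181: 365 days.
Dec 26, 2181 → Dec 26, 2182: 365 days.
Dec 26, 2182 → Dec 26, 2183: 365 days.
Dec 26, 2183 → Jan 26, 2184: 31 days (December has 31).
Jan 26, 2184 → Feb 26, 2184: 31 days (January has 31).
Feb 26, 2184 → Mar 26, 2184: 29 days (February has 29).
Mar 26, 2184 → Apr 26, 2184: 31 days (March has 31).
Apr 26, 2184 → May 4, 2184: 8 days.
Total: 5243 days.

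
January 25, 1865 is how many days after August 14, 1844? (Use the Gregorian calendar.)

7469

Aug 14, 1844 → Aug 14, 1845: 365 days.
Aug 14, 1845 → Aug 14, 1846: 365 days.
Aug 14, 1846 → Aug 14, 1847: 365 days.
Aug 14, 1847 → Aug 14, 1848: 366 days (Feb 29, 1848 is in that span).
Aug 14, 1848 → Aug 14, 1849: 365 days.
Aug 14, 1849 → Aug 14, 1850: 365 days.
Aug 14, 1850 → Aug 14, 1851: 365 days.
Aug 14, 1851 → Aug 14, 1852: 366 days (Feb 29, 1852 is in that span).
Aug 14, 1852 → Aug 14, 1853: 365 days.
Aug 14, 1853 → Aug 14, 1854: 365 days.
Aug 14, 1854 → Aug 14, 1855: 365 days.
Aug 14, 1855 → Aug 14, 1856: 366 days (Feb 29, 1856 is in that span).
Aug 14, 1856 → Aug 14, 1857: 365 days.
Aug 14, 1857 → Aug 14, 1858: 365 days.
Aug 14, 1858 → Aug 14, 1859: 365 days.
Aug 14, 1859 → Aug 14, 1860: 366 days (Feb 29, 1860 is in that span).
Aug 14, 1860 → Aug 14, 1861: 365 days.
Aug 14, 1861 → Aug 14, 1862: 365 days.
Aug 14, 1862 → Aug 14, 1863: 365 days.
Aug 14, 1863 → Aug 14, 1864: 366 days (Feb 29, 1864 is in that span).
Aug 14, 1864 → Sep 14, 1864: 31 days (August has 31).
Sep 14, 1864 → Oct 14, 1864: 30 days (September has 30).
Oct 14, 1864 → Nov 14, 1864: 31 days (October has 31).
Nov 14, 1864 → Dec 14, 1864: 30 days (November has 30).
Dec 14, 1864 → Jan 14, 1865: 31 days (December has 31).
Jan 14, 1865 → Jan 25, 1865: 11 days.
Total: 7469 days.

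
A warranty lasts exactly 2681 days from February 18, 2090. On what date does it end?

June 22, 2097

+365 (one year) → Feb 18, 2091 (2316 left).
+365 (one year) → Feb 18, 2092 (1951 left).
+366 (one year; includes Feb 29, 2092) → Feb 18, 2093 (1585 left).
+365 (one year) → Feb 18, 2094 (1220 left).
+365 (one year) → Feb 18, 2095 (855 left).
+365 (one year) → Feb 18, 2096 (490 left).
+366 (one year; includes Feb 29, 2096) → Feb 18, 2097 (124 left).
Feb has 28 days: +11 → Mar 1, 2097 (113 left).
Mar has 31 days: +31 → Apr 1, 2097 (82 left).
Apr has 30 days: +30 → May 1, 2097 (52 left).
May has 31 days: +31 → Jun 1, 2097 (21 left).
+21 → Jun 22, 2097.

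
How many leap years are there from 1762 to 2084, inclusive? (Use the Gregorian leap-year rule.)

79

Multiples of 4 in [1762,2084]: 81.
Of those, multiples of 100: 3 (not leap unless ÷400).
Multiples of 400: 1.
Leap years = 81 − 3 + 1 = 79.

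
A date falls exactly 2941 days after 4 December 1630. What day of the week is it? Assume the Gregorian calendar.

Thursday

First find the weekday of Dec 4, 1630. Doomsday rule: the anchor day for the 1600s is Tuesday. For year 30: 30÷12 = 2 r 6, and 6÷4 = 1, so 2+6+1 = 9.
Tuesday + 9 ≡ Thursday — that's 1630's doomsday.
In December the doomsday date is Dec 12.
Dec 4 is 8 days before Dec 12; 8 mod 7 = 1, so Thursday − 1 = Wednesday.
2941 mod 7 = 1, so 2941 days after a Wednesday is Wednesday + 1 = Thursday.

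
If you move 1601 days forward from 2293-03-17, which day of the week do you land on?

Mar 17, 2293 is a Friday.
1601 mod 7 = 5, so 1601 days after a Friday is Friday + 5 = Wednesday.

Wednesday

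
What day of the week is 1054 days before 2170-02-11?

Feb 11, 2170 is a Sunday.
1054 mod 7 = 4, so 1054 days before a Sunday is Sunday − 4 = Wednesday.

Wednesday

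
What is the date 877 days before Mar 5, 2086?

−365 (one year) → Mar 5, 2085 (512 left).
−365 (one year) → Mar 5, 2084 (147 left).
−5 → Feb 29, 2084 (end of Feb, 29 days; 142 left).
−29 → Jan 31, 2084 (end of Jan, 31 days; 113 left).
−31 → Dec 31, 2083 (end of Dec, 31 days; 82 left).
−31 → Nov 30, 2083 (end of Nov, 30 days; 51 left).
−30 → Oct 31, 2083 (end of Oct, 31 days; 21 left).
−21 → Oct 10, 2083.

October 10, 2083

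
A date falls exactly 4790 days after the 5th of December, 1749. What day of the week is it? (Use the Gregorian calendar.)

Dec 5, 1749 is a Friday.
4790 mod 7 = 2, so 4790 days after a Friday is Friday + 2 = Sunday.

Sunday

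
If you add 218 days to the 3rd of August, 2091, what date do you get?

March 8, 2092

Aug has 31 days: +29 → Sep 1, 2091 (189 left).
Sep has 30 days: +30 → Oct 1, 2091 (159 left).
Oct has 31 days: +31 → Nov 1, 2091 (128 left).
Nov has 30 days: +30 → Dec 1, 2091 (98 left).
Dec has 31 days: +31 → Jan 1, 2092 (67 left).
Jan has 31 days: +31 → Feb 1, 2092 (36 left).
Feb has 29 days: +29 → Mar 1, 2092 (7 left).
+7 → Mar 8, 2092.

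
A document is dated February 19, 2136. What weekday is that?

Doomsday rule: the anchor day for the 2100s is Sunday. For year 36: 36÷12 = 3 r 0, and 0÷4 = 0, so 3+0+0 = 3.
Sunday + 3 ≡ Wednesday — that's 2136's doomsday.
In February the doomsday date is Feb 29 (2136 is a leap year (divisible by 4)).
Feb 19 is 10 days before Feb 29; 10 mod 7 = 3, so Wednesday − 3 = Sunday.

Sunday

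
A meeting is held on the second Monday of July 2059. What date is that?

July 1, 2059 is a Tuesday.
The first Monday is therefore July 7 (6 days later).
The second Monday is 7 + 1×7 = July 14.

July 14, 2059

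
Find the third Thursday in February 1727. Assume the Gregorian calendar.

February 20, 1727

February 1, 1727 is a Saturday.
The first Thursday is therefore February 6 (5 days later).
The third Thursday is 6 + 2×7 = February 20.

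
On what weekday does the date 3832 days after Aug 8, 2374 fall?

Sunday

First find the weekday of Aug 8, 2374. Doomsday rule: the anchor day for the 2300s is Wednesday. For year 74: 74÷12 = 6 r 2, and 2÷4 = 0, so 6+2+0 = 8.
Wednesday + 8 ≡ Thursday — that's 2374's doomsday.
In August the doomsday date is Aug 8.
Aug 8 is the doomsday itself: Thursday.
3832 mod 7 = 3, so 3832 days after a Thursday is Thursday + 3 = Sunday.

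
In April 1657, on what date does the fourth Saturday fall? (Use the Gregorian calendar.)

April 1, 1657 is a Sunday.
The first Saturday is therefore April 7 (6 days later).
The fourth Saturday is 7 + 3×7 = April 28.

April 28, 1657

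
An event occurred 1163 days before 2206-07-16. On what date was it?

May 10, 2203

−365 (one year) → Jul 16, 2205 (798 left).
−365 (one year) → Jul 16, 2204 (433 left).
−366 (one year; includes Feb 29, 2204) → Jul 16, 2203 (67 left).
−16 → Jun 30, 2203 (end of Jun, 30 days; 51 left).
−30 → May 31, 2203 (end of May, 31 days; 21 left).
−21 → May 10, 2203.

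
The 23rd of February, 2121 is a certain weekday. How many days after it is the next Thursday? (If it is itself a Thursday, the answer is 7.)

Feb 23, 2121 is a Sunday.
From Sunday to the next Thursday is 4 days.

4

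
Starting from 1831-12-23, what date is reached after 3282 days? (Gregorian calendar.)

+366 (one year; includes Feb 29, 1832) → Dec 23, 1832 (2916 left).
+365 (one year) → Dec 23, 1833 (2551 left).
+365 (one year) → Dec 23, 1834 (2186 left).
+365 (one year) → Dec 23, 1835 (1821 left).
+366 (one year; includes Feb 29, 1836) → Dec 23, 1836 (1455 left).
+365 (one year) → Dec 23, 1837 (1090 left).
+365 (one year) → Dec 23, 1838 (725 left).
+365 (one year) → Dec 23, 1839 (360 left).
Dec has 31 days: +9 → Jan 1, 1840 (351 left).
Jan has 31 days: +31 → Feb 1, 1840 (320 left).
Feb has 29 days: +29 → Mar 1, 1840 (291 left).
Mar has 31 days: +31 → Apr 1, 1840 (260 left).
Apr has 30 days: +30 → May 1, 1840 (230 left).
May has 31 days: +31 → Jun 1, 1840 (199 left).
Jun has 30 days: +30 → Jul 1, 1840 (169 left).
Jul has 31 days: +31 → Aug 1, 1840 (138 left).
Aug has 31 days: +31 → Sep 1, 1840 (107 left).
Sep has 30 days: +30 → Oct 1, 1840 (77 left).
Oct has 31 days: +31 → Nov 1, 1840 (46 left).
Nov has 30 days: +30 → Dec 1, 1840 (16 left).
+16 → Dec 17, 1840.

December 17, 1840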